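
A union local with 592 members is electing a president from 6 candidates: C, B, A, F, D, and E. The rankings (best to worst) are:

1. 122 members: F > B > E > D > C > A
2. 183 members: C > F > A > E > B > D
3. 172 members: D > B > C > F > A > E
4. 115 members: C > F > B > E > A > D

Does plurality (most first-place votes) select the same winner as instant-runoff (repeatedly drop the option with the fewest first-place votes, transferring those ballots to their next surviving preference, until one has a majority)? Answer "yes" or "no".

Plurality — first-place votes: C 298, B 0, A 0, F 122, D 172, E 0. Winner: C.
Instant-runoff — R1 C 298, B 0, A 0, F 122, D 172, E 0 (C winner). Winner: C.
The two methods agree.

yes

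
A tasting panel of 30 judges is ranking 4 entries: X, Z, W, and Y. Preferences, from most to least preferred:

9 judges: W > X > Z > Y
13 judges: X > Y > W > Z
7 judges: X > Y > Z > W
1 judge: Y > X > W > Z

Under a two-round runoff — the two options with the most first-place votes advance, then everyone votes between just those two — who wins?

X

Round 1 first-place votes: X 20, Z 0, W 9, Y 1.
X and W advance.
Runoff: X is preferred to W by 21 voters; W by 9.
X wins the runoff.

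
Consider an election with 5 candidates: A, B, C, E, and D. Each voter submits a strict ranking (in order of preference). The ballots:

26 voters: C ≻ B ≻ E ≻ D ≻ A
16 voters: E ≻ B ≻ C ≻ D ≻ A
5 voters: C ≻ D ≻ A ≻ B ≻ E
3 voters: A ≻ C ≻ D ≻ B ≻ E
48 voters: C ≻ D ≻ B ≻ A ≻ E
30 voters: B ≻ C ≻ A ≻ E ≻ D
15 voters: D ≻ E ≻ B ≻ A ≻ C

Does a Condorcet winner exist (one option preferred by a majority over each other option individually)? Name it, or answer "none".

C vs A: 125–18 for C.
C vs B: 82–61 for C.
C vs E: 112–31 for C.
C vs D: 128–15 for C.
C beats every other option head-to-head.

C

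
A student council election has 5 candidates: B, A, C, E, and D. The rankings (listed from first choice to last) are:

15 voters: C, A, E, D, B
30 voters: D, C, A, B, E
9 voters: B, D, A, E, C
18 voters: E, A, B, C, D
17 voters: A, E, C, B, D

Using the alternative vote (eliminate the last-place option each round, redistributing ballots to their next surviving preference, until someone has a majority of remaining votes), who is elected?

Round 1: B 9, A 17, C 15, E 18, D 30. Eliminate B.
Round 2: A 17, C 15, E 18, D 39. Eliminate C.
Round 3: A 32, E 18, D 39. Eliminate E.
Round 4: A 50, D 39. A has a majority.

A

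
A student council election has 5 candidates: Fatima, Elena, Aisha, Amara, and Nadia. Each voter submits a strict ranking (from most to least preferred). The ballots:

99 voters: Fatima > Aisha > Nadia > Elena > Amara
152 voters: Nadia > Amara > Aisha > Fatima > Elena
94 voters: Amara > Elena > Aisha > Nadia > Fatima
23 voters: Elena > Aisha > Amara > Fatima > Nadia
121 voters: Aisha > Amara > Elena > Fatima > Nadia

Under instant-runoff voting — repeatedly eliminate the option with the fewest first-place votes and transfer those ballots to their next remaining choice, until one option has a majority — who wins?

Round 1: Fatima 99, Elena 23, Aisha 121, Amara 94, Nadia 152. Eliminate Elena.
Round 2: Fatima 99, Aisha 144, Amara 94, Nadia 152. Eliminate Amara.
Round 3: Fatima 99, Aisha 238, Nadia 152. Eliminate Fatima.
Round 4: Aisha 337, Nadia 152. Aisha has a majority.

Aisha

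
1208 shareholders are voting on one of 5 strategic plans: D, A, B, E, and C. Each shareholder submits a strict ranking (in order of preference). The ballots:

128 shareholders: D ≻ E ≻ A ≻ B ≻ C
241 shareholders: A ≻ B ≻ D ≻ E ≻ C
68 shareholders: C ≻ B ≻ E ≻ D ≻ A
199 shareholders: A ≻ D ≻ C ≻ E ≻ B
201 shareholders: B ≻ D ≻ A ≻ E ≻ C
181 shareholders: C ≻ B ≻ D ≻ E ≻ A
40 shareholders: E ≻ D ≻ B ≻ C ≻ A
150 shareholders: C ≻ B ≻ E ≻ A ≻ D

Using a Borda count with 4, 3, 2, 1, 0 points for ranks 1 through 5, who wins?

B

D: 128·4 + 241·2 + 68·1 + 199·3 + 201·3 + 181·2 + 40·3 + 150·0 = 2744
A: 128·2 + 241·4 + 68·0 + 199·4 + 201·2 + 181·0 + 40·0 + 150·1 = 2568
B: 128·1 + 241·3 + 68·3 + 199·0 + 201·4 + 181·3 + 40·2 + 150·3 = 2932
E: 128·3 + 241·1 + 68·2 + 199·1 + 201·1 + 181·1 + 40·4 + 150·2 = 1802
C: 128·0 + 241·0 + 68·4 + 199·2 + 201·0 + 181·4 + 40·1 + 150·4 = 2034
B has the highest Borda score (2932).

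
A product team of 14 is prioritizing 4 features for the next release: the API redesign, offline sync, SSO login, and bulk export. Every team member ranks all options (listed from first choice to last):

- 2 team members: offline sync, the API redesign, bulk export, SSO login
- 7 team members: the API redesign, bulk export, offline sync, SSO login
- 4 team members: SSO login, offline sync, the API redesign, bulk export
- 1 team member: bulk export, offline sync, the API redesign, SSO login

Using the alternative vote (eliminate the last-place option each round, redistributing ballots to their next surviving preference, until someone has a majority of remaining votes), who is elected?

the API redesign

Round 1: the API redesign 7, offline sync 2, SSO login 4, bulk export 1. Eliminate bulk export.
Round 2: the API redesign 7, offline sync 3, SSO login 4. Eliminate offline sync.
Round 3: the API redesign 10, SSO login 4. The API redesign has a majority.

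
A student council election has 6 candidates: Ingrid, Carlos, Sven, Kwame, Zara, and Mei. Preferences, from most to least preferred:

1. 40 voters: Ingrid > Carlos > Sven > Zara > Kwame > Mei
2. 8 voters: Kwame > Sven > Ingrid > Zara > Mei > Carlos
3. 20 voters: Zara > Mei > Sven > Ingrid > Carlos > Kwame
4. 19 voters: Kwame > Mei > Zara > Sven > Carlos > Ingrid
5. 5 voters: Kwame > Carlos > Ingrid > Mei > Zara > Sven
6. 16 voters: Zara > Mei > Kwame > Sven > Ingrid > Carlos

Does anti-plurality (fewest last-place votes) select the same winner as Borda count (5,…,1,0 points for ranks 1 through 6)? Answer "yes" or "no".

Anti-plurality — last-place votes: Ingrid 19, Carlos 24, Sven 5, Kwame 20, Zara 0, Mei 40. Winner: Zara.
Borda — scores: Ingrid 295, Carlos 219, Sven 282, Kwame 248, Zara 338, Mei 238. Winner: Zara.
The two methods agree.

yes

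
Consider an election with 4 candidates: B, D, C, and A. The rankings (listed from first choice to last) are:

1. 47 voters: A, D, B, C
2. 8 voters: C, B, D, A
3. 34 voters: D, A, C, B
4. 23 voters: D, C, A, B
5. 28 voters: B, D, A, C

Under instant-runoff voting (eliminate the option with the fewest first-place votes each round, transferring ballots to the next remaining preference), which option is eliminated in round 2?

Round 1: B 28, D 57, C 8, A 47. Eliminate C.
Round 2: B 36, D 57, A 47. Eliminate B.

B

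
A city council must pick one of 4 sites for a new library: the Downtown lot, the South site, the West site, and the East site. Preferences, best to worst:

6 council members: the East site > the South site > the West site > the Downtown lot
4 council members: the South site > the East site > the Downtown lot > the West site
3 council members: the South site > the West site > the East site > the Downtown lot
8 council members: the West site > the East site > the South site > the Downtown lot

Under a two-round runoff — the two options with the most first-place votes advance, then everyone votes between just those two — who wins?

Round 1 first-place votes: the Downtown lot 0, the South site 7, the West site 8, the East site 6.
the West site and the South site advance.
Runoff: the West site is preferred to the South site by 8 voters; the South site by 13.
the South site wins the runoff.

the South site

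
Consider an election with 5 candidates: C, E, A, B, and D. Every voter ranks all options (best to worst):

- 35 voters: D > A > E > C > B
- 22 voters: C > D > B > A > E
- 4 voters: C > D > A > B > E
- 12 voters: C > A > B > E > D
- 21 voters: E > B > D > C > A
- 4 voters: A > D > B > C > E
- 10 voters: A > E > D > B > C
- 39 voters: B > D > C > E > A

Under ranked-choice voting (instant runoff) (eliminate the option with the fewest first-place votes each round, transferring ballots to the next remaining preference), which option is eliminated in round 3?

Round 1: C 38, E 21, A 14, B 39, D 35. Eliminate A.
Round 2: C 38, E 31, B 39, D 39. Eliminate E.
Round 3: C 38, B 60, D 49. Eliminate C.

C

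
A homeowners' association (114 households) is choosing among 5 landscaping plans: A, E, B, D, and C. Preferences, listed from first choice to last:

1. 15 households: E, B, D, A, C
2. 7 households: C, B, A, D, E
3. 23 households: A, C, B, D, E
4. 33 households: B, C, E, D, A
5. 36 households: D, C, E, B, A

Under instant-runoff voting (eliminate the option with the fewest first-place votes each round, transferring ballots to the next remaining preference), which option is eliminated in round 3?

Round 1: A 23, E 15, B 33, D 36, C 7. Eliminate C.
Round 2: A 23, E 15, B 40, D 36. Eliminate E.
Round 3: A 23, B 55, D 36. Eliminate A.

A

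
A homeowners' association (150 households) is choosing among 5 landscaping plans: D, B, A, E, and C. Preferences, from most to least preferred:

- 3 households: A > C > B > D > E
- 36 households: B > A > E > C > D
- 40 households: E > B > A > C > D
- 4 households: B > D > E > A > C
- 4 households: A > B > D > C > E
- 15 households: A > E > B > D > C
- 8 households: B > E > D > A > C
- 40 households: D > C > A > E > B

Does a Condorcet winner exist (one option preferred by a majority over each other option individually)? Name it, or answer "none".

Checking pairwise contests:
B beats D 110–40.
E beats B 95–55.
B beats A 88–62.
A beats E 98–52.
B beats C 107–43.
Every option loses at least one head-to-head, so there is no Condorcet winner.

none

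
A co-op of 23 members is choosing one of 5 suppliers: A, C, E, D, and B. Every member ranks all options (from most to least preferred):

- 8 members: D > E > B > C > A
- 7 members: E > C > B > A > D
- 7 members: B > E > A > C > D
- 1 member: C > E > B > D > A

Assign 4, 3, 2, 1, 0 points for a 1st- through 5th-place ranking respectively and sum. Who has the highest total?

E

A: 8·0 + 7·1 + 7·2 + 1·0 = 21
C: 8·1 + 7·3 + 7·1 + 1·4 = 40
E: 8·3 + 7·4 + 7·3 + 1·3 = 76
D: 8·4 + 7·0 + 7·0 + 1·1 = 33
B: 8·2 + 7·2 + 7·4 + 1·2 = 60
E has the highest Borda score (76).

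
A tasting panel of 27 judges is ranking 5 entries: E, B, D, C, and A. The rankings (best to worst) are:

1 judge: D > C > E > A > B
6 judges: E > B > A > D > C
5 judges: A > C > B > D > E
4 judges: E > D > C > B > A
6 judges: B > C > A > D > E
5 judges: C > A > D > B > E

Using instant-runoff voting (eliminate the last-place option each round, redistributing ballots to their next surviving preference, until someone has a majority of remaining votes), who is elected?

Round 1: E 10, B 6, D 1, C 5, A 5. Eliminate D.
Round 2: E 10, B 6, C 6, A 5. Eliminate A.
Round 3: E 10, B 6, C 11. Eliminate B.
Round 4: E 10, C 17. C has a majority.

C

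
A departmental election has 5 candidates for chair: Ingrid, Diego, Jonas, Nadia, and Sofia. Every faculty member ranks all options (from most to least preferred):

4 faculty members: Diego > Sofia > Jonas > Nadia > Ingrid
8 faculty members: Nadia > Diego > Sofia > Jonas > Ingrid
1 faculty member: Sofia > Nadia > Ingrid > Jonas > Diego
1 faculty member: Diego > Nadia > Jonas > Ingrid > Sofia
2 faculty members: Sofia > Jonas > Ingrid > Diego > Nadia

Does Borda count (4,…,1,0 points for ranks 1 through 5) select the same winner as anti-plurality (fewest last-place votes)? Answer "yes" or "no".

no

Borda — scores: Ingrid 7, Diego 46, Jonas 25, Nadia 42, Sofia 40. Winner: Diego.
Anti-plurality — last-place votes: Ingrid 12, Diego 1, Jonas 0, Nadia 2, Sofia 1. Winner: Jonas.
The two methods disagree.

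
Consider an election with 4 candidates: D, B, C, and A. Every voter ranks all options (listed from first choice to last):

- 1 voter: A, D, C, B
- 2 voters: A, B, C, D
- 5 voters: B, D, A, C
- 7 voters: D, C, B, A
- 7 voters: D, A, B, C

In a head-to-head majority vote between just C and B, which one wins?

B

Voters preferring C to B: 8; preferring B to C: 14.
B wins the head-to-head.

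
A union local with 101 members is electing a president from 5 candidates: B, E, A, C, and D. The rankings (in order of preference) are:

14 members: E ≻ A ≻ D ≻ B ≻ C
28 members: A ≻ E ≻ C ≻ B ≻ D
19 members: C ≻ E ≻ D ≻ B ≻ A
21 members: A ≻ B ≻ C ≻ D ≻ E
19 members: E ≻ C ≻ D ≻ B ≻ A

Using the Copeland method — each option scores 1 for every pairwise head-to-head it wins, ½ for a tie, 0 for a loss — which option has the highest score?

E

B: loses to E, A, C, and D → score 0.
E: beats B, A, C, and D → score 4.
A: beats B, C, and D; loses to E → score 3.
C: beats B and D; loses to E and A → score 2.
D: beats B; loses to E, A, and C → score 1.
E has the best pairwise record.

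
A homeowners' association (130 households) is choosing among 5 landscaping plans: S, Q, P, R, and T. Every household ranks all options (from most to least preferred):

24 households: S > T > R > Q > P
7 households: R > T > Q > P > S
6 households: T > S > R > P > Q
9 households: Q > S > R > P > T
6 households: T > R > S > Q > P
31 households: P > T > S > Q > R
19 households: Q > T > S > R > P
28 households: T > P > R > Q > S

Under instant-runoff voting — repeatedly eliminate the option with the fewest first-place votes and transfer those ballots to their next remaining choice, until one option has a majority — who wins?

Round 1: S 24, Q 28, P 31, R 7, T 40. Eliminate R.
Round 2: S 24, Q 28, P 31, T 47. Eliminate S.
Round 3: Q 28, P 31, T 71. T has a majority.

T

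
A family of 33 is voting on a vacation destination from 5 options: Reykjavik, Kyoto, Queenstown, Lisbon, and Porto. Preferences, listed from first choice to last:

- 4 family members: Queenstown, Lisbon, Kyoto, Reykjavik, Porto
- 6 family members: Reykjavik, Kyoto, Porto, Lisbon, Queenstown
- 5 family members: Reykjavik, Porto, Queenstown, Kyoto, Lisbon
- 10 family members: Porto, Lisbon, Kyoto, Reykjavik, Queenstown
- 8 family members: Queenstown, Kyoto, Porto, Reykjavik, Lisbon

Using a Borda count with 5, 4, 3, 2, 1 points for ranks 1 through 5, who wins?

Porto

Reykjavik: 4·2 + 6·5 + 5·5 + 10·2 + 8·2 = 99
Kyoto: 4·3 + 6·4 + 5·2 + 10·3 + 8·4 = 108
Queenstown: 4·5 + 6·1 + 5·3 + 10·1 + 8·5 = 91
Lisbon: 4·4 + 6·2 + 5·1 + 10·4 + 8·1 = 81
Porto: 4·1 + 6·3 + 5·4 + 10·5 + 8·3 = 116
Porto has the highest Borda score (116).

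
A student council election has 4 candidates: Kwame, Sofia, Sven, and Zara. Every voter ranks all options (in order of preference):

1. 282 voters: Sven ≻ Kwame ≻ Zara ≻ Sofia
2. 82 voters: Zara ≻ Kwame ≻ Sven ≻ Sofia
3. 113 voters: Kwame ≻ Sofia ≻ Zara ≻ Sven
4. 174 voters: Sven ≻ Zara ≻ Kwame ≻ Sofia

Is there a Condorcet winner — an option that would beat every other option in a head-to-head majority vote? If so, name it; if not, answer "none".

Sven

Sven vs Kwame: 456–195 for Sven.
Sven vs Sofia: 538–113 for Sven.
Sven vs Zara: 456–195 for Sven.
Sven beats every other option head-to-head.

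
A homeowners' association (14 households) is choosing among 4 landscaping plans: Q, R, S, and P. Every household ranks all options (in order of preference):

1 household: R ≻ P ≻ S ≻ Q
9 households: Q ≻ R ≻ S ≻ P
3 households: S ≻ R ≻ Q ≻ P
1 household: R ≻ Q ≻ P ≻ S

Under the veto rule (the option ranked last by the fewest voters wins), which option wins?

R

Last-place votes: Q 1, R 0, S 1, P 12.
R is ranked last by the fewest voters, so R wins.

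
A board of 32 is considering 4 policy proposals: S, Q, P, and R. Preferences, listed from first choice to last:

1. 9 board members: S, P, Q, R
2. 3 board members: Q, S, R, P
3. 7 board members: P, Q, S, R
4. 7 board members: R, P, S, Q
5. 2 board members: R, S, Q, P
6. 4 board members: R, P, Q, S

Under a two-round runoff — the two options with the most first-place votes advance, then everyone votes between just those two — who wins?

Round 1 first-place votes: S 9, Q 3, P 7, R 13.
R and S advance.
Runoff: R is preferred to S by 13 voters; S by 19.
S wins the runoff.

S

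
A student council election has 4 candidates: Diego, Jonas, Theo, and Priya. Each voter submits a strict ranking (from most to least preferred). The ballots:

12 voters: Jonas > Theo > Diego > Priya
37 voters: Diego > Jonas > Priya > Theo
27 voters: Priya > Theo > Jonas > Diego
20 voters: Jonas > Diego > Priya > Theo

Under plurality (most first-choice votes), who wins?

First-place votes: Diego 37, Jonas 32, Theo 0, Priya 27.
Diego has the most first-place votes.

Diego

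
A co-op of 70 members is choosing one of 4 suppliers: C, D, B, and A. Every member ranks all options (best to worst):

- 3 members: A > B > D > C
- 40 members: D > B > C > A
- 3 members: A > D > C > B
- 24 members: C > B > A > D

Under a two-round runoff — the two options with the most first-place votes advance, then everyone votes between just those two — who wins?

D

Round 1 first-place votes: C 24, D 40, B 0, A 6.
D and C advance.
Runoff: D is preferred to C by 46 voters; C by 24.
D wins the runoff.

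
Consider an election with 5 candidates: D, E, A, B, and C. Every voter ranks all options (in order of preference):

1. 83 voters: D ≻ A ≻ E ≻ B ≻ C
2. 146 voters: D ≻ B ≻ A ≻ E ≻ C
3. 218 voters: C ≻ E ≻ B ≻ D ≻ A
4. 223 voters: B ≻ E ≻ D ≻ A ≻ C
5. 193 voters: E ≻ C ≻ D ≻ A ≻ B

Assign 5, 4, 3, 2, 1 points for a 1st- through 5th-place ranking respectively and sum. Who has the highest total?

E

D: 83·5 + 146·5 + 218·2 + 223·3 + 193·3 = 2829
E: 83·3 + 146·2 + 218·4 + 223·4 + 193·5 = 3270
A: 83·4 + 146·3 + 218·1 + 223·2 + 193·2 = 1820
B: 83·2 + 146·4 + 218·3 + 223·5 + 193·1 = 2712
C: 83·1 + 146·1 + 218·5 + 223·1 + 193·4 = 2314
E has the highest Borda score (3270).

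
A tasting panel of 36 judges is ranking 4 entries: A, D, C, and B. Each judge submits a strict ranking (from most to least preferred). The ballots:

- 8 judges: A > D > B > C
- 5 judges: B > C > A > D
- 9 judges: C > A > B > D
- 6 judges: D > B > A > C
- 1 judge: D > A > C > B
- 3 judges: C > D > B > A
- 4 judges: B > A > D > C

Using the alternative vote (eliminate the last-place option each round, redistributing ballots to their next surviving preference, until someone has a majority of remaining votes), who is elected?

Round 1: A 8, D 7, C 12, B 9. Eliminate D.
Round 2: A 9, C 12, B 15. Eliminate A.
Round 3: C 13, B 23. B has a majority.

B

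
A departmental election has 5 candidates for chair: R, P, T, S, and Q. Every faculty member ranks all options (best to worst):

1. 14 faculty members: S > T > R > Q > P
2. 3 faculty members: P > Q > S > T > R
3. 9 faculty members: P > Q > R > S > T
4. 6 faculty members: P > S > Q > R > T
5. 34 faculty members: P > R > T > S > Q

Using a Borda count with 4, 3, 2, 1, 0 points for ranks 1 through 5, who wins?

P

R: 14·2 + 3·0 + 9·2 + 6·1 + 34·3 = 154
P: 14·0 + 3·4 + 9·4 + 6·4 + 34·4 = 208
T: 14·3 + 3·1 + 9·0 + 6·0 + 34·2 = 113
S: 14·4 + 3·2 + 9·1 + 6·3 + 34·1 = 123
Q: 14·1 + 3·3 + 9·3 + 6·2 + 34·0 = 62
P has the highest Borda score (208).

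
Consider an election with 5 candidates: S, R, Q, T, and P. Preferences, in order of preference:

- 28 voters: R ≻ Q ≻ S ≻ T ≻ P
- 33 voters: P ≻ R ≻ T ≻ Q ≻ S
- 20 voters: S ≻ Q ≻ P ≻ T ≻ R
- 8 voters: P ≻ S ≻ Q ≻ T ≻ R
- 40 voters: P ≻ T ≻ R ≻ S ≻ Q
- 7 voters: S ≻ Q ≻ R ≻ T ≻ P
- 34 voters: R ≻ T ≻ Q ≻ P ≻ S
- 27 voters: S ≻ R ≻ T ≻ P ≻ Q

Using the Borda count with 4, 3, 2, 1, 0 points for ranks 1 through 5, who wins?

R

S: 28·2 + 33·0 + 20·4 + 8·3 + 40·1 + 7·4 + 34·0 + 27·4 = 336
R: 28·4 + 33·3 + 20·0 + 8·0 + 40·2 + 7·2 + 34·4 + 27·3 = 522
Q: 28·3 + 33·1 + 20·3 + 8·2 + 40·0 + 7·3 + 34·2 + 27·0 = 282
T: 28·1 + 33·2 + 20·1 + 8·1 + 40·3 + 7·1 + 34·3 + 27·2 = 405
P: 28·0 + 33·4 + 20·2 + 8·4 + 40·4 + 7·0 + 34·1 + 27·1 = 425
R has the highest Borda score (522).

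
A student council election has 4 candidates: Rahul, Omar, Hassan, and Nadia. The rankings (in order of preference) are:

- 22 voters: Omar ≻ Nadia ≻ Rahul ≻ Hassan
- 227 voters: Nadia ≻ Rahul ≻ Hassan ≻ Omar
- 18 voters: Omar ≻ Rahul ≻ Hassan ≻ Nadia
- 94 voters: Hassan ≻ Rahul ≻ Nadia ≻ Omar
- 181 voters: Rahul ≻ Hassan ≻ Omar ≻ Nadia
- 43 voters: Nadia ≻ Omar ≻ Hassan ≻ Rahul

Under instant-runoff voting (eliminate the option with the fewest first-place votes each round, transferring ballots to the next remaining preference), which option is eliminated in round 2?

Hassan

Round 1: Rahul 181, Omar 40, Hassan 94, Nadia 270. Eliminate Omar.
Round 2: Rahul 199, Hassan 94, Nadia 292. Eliminate Hassan.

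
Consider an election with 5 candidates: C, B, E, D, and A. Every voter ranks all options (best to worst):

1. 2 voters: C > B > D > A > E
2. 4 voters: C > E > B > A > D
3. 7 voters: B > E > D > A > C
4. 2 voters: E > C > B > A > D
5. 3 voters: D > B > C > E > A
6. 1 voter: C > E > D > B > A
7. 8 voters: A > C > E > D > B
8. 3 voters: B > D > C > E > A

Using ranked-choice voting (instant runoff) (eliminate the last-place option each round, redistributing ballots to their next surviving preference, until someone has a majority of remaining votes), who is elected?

C

Round 1: C 7, B 10, E 2, D 3, A 8. Eliminate E.
Round 2: C 9, B 10, D 3, A 8. Eliminate D.
Round 3: C 9, B 13, A 8. Eliminate A.
Round 4: C 17, B 13. C has a majority.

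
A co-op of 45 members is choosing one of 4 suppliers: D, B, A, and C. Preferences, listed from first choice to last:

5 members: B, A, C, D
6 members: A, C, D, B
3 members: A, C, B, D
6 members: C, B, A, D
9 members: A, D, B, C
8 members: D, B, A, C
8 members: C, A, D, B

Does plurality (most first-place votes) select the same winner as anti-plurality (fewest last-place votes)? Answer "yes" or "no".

Plurality — first-place votes: D 8, B 5, A 18, C 14. Winner: A.
Anti-plurality — last-place votes: D 14, B 14, A 0, C 17. Winner: A.
The two methods agree.

yes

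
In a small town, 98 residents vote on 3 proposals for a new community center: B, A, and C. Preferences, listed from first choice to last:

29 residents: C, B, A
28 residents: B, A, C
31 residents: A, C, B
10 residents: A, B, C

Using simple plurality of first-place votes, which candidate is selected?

First-place votes: B 28, A 41, C 29.
A has the most first-place votes.

A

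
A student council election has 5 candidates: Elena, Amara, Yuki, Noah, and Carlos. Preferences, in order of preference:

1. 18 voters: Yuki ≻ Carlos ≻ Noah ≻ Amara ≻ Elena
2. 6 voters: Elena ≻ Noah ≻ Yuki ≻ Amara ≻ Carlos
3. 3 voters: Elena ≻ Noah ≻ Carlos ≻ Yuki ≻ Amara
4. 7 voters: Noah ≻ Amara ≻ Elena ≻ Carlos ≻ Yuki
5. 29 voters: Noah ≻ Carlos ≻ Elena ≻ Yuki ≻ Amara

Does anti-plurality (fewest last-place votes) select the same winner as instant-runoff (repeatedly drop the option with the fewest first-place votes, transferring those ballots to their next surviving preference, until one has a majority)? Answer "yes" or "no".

yes

Anti-plurality — last-place votes: Elena 18, Amara 32, Yuki 7, Noah 0, Carlos 6. Winner: Noah.
Instant-runoff — R1 Elena 9, Amara 0, Yuki 18, Noah 36, Carlos 0 (Noah winner). Winner: Noah.
The two methods agree.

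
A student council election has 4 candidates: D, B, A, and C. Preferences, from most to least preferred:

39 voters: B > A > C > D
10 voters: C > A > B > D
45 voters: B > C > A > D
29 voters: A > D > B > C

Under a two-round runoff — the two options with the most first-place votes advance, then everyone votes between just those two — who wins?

Round 1 first-place votes: D 0, B 84, A 29, C 10.
B and A advance.
Runoff: B is preferred to A by 84 voters; A by 39.
B wins the runoff.

B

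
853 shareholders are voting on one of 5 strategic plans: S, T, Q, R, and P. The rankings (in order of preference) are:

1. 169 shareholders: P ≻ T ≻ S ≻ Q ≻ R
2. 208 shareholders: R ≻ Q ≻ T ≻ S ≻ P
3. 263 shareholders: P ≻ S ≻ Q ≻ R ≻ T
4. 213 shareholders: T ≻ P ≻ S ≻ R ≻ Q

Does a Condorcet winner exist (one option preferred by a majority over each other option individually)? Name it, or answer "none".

P vs S: 645–208 for P.
P vs T: 432–421 for P.
P vs Q: 645–208 for P.
P vs R: 645–208 for P.
P beats every other option head-to-head.

P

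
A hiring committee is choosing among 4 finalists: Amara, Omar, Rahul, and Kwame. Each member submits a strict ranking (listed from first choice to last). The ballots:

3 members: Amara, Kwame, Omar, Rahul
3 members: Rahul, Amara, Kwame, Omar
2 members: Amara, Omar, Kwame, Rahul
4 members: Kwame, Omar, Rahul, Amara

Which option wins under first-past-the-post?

Amara

First-place votes: Amara 5, Omar 0, Rahul 3, Kwame 4.
Amara has the most first-place votes.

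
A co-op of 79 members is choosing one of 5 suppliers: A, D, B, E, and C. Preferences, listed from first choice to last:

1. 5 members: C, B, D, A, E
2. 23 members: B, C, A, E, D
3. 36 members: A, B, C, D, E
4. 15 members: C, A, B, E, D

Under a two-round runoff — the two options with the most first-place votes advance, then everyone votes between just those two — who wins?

Round 1 first-place votes: A 36, D 0, B 23, E 0, C 20.
A and B advance.
Runoff: A is preferred to B by 51 voters; B by 28.
A wins the runoff.

A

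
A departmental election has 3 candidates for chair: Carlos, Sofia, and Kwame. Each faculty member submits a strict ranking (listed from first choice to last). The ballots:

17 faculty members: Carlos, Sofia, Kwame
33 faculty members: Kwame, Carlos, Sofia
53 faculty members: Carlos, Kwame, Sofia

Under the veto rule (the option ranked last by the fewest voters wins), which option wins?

Last-place votes: Carlos 0, Sofia 86, Kwame 17.
Carlos is ranked last by the fewest voters, so Carlos wins.

Carlos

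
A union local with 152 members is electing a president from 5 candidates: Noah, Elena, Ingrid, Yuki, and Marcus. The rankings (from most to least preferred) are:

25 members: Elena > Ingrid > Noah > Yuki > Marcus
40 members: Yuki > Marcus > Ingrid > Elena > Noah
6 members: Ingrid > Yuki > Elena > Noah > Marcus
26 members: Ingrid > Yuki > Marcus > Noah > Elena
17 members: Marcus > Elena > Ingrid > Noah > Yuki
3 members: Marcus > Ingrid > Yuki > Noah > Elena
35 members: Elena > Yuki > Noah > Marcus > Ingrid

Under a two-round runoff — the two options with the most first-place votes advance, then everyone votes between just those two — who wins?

Round 1 first-place votes: Noah 0, Elena 60, Ingrid 32, Yuki 40, Marcus 20.
Elena and Yuki advance.
Runoff: Elena is preferred to Yuki by 77 voters; Yuki by 75.
Elena wins the runoff.

Elena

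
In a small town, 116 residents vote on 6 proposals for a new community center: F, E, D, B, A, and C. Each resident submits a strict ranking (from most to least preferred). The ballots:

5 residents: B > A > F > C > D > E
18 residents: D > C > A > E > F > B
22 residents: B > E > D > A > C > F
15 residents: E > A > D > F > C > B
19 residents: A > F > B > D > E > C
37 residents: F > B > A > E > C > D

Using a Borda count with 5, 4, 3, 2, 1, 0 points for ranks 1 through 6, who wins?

F: 5·3 + 18·1 + 22·0 + 15·2 + 19·4 + 37·5 = 324
E: 5·0 + 18·2 + 22·4 + 15·5 + 19·1 + 37·2 = 292
D: 5·1 + 18·5 + 22·3 + 15·3 + 19·2 + 37·0 = 244
B: 5·5 + 18·0 + 22·5 + 15·0 + 19·3 + 37·4 = 340
A: 5·4 + 18·3 + 22·2 + 15·4 + 19·5 + 37·3 = 384
C: 5·2 + 18·4 + 22·1 + 15·1 + 19·0 + 37·1 = 156
A has the highest Borda score (384).

A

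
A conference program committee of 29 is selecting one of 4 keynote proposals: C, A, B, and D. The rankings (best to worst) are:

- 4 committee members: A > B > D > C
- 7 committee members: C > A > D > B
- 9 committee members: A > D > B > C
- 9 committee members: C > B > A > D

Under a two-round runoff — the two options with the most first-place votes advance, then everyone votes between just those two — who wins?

C

Round 1 first-place votes: C 16, A 13, B 0, D 0.
C and A advance.
Runoff: C is preferred to A by 16 voters; A by 13.
C wins the runoff.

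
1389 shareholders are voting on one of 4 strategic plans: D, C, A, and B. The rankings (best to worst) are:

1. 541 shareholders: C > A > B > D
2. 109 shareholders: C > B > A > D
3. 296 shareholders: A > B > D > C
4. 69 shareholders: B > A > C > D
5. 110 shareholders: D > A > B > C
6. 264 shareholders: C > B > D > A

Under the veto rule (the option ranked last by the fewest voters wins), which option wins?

Last-place votes: D 719, C 406, A 264, B 0.
B is ranked last by the fewest voters, so B wins.

B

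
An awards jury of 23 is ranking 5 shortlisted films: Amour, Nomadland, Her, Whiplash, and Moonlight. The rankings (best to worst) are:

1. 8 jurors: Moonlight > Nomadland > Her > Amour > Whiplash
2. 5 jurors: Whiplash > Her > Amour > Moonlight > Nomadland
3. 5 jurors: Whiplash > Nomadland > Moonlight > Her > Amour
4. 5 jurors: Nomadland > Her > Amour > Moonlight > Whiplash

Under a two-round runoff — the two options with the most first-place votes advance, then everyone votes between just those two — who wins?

Round 1 first-place votes: Amour 0, Nomadland 5, Her 0, Whiplash 10, Moonlight 8.
Whiplash and Moonlight advance.
Runoff: Whiplash is preferred to Moonlight by 10 voters; Moonlight by 13.
Moonlight wins the runoff.

Moonlight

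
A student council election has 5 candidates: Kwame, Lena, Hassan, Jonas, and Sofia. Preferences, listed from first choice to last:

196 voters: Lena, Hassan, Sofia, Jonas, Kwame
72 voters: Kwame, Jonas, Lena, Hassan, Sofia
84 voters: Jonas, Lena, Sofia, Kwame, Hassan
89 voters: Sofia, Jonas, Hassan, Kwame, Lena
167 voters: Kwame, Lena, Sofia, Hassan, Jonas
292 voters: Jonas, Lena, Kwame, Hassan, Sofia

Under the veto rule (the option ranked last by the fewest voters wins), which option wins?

Hassan

Last-place votes: Kwame 196, Lena 89, Hassan 84, Jonas 167, Sofia 364.
Hassan is ranked last by the fewest voters, so Hassan wins.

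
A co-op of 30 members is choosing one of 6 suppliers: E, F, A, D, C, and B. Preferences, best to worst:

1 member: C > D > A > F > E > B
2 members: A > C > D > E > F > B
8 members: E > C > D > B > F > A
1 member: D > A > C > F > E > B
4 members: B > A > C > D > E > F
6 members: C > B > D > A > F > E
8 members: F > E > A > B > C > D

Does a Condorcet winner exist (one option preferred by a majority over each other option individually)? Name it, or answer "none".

Checking pairwise contests:
F beats E 16–14.
D beats F 22–8.
E beats A 16–14.
E beats D 16–14.
E beats C 16–14.
E beats B 20–10.
Every option loses at least one head-to-head, so there is no Condorcet winner.

none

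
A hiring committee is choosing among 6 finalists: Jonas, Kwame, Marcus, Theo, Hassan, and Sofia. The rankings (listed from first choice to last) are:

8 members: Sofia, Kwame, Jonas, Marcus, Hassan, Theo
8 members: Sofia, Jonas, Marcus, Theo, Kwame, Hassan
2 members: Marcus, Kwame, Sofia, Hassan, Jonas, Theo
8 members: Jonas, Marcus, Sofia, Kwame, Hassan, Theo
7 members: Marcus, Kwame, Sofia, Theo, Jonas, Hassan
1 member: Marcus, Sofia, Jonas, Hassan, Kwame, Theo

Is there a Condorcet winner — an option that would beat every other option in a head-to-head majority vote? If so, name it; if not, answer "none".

none

Checking pairwise contests:
Sofia beats Jonas 26–8.
Marcus beats Kwame 26–8.
Jonas beats Marcus 24–10.
Jonas beats Theo 27–7.
Jonas beats Hassan 32–2.
Marcus beats Sofia 18–16.
Every option loses at least one head-to-head, so there is no Condorcet winner.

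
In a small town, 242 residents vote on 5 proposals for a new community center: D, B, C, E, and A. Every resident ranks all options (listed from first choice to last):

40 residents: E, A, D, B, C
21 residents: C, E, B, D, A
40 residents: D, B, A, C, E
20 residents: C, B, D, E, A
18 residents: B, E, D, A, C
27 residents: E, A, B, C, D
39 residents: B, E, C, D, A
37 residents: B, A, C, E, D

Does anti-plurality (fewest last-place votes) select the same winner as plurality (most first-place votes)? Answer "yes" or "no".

yes

Anti-plurality — last-place votes: D 64, B 0, C 58, E 40, A 80. Winner: B.
Plurality — first-place votes: D 40, B 94, C 41, E 67, A 0. Winner: B.
The two methods agree.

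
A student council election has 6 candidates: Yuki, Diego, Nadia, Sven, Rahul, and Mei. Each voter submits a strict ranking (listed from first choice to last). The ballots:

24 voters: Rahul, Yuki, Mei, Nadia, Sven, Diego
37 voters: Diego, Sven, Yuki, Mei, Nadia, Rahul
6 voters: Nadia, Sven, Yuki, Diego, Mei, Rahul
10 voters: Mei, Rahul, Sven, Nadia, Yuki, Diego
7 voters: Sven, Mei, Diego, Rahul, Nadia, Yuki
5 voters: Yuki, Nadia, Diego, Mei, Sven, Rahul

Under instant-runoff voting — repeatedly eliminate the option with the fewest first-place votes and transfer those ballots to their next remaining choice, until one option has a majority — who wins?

Round 1: Yuki 5, Diego 37, Nadia 6, Sven 7, Rahul 24, Mei 10. Eliminate Yuki.
Round 2: Diego 37, Nadia 11, Sven 7, Rahul 24, Mei 10. Eliminate Sven.
Round 3: Diego 37, Nadia 11, Rahul 24, Mei 17. Eliminate Nadia.
Round 4: Diego 48, Rahul 24, Mei 17. Diego has a majority.

Diego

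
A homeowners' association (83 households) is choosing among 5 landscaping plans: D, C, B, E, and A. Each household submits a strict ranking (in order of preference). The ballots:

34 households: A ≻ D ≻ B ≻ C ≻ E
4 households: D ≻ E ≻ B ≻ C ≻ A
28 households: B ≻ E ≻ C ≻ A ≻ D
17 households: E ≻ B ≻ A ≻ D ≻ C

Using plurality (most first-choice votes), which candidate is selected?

A

First-place votes: D 4, C 0, B 28, E 17, A 34.
A has the most first-place votes.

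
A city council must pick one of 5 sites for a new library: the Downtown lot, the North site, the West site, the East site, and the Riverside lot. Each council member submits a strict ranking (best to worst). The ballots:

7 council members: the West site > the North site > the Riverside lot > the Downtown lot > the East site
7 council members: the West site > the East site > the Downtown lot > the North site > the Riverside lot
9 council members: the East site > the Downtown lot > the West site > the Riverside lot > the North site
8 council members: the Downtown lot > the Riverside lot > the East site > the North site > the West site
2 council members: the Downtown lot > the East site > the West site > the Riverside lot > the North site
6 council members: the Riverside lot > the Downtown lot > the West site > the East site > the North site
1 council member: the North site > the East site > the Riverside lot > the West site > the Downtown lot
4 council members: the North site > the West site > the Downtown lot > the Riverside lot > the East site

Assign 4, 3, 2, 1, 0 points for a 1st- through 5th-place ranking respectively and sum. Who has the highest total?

the Downtown lot

the Downtown lot: 7·1 + 7·2 + 9·3 + 8·4 + 2·4 + 6·3 + 1·0 + 4·2 = 114
the North site: 7·3 + 7·1 + 9·0 + 8·1 + 2·0 + 6·0 + 1·4 + 4·4 = 56
the West site: 7·4 + 7·4 + 9·2 + 8·0 + 2·2 + 6·2 + 1·1 + 4·3 = 103
the East site: 7·0 + 7·3 + 9·4 + 8·2 + 2·3 + 6·1 + 1·3 + 4·0 = 88
the Riverside lot: 7·2 + 7·0 + 9·1 + 8·3 + 2·1 + 6·4 + 1·2 + 4·1 = 79
the Downtown lot has the highest Borda score (114).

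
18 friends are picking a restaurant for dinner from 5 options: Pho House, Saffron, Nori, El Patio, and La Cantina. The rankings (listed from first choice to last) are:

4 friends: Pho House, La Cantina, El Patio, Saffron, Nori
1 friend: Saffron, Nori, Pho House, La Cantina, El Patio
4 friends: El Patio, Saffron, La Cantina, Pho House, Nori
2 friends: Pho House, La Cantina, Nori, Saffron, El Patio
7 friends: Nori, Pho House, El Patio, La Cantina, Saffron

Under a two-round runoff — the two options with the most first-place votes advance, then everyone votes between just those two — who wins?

Pho House

Round 1 first-place votes: Pho House 6, Saffron 1, Nori 7, El Patio 4, La Cantina 0.
Nori and Pho House advance.
Runoff: Nori is preferred to Pho House by 8 voters; Pho House by 10.
Pho House wins the runoff.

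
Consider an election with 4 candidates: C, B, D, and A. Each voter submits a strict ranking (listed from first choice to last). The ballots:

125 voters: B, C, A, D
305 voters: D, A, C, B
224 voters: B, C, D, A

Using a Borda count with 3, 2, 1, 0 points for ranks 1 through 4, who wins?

C: 125·2 + 305·1 + 224·2 = 1003
B: 125·3 + 305·0 + 224·3 = 1047
D: 125·0 + 305·3 + 224·1 = 1139
A: 125·1 + 305·2 + 224·0 = 735
D has the highest Borda score (1139).

D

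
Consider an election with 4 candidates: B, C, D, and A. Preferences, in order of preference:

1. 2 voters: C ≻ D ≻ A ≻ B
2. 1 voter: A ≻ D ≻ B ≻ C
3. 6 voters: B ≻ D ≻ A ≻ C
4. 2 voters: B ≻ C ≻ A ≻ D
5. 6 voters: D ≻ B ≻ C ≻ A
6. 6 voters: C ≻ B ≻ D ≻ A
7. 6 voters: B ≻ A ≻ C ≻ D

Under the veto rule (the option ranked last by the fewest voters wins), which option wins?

Last-place votes: B 2, C 7, D 8, A 12.
B is ranked last by the fewest voters, so B wins.

B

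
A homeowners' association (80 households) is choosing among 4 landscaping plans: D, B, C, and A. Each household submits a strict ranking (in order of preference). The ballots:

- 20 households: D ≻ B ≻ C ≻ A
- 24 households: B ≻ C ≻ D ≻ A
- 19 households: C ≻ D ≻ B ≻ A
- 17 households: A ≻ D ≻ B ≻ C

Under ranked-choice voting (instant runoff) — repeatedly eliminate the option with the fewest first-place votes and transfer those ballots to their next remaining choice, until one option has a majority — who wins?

Round 1: D 20, B 24, C 19, A 17. Eliminate A.
Round 2: D 37, B 24, C 19. Eliminate C.
Round 3: D 56, B 24. D has a majority.

D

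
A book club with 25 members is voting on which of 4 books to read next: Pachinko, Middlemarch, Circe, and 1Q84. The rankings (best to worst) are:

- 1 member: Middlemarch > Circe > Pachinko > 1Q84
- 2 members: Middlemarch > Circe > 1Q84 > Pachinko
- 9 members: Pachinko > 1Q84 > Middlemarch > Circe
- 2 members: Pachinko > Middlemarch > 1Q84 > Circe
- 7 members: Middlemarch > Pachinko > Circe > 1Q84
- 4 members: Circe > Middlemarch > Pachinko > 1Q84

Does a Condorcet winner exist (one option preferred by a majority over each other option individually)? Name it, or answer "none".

Middlemarch vs Pachinko: 14–11 for Middlemarch.
Middlemarch vs Circe: 21–4 for Middlemarch.
Middlemarch vs 1Q84: 16–9 for Middlemarch.
Middlemarch beats every other option head-to-head.

Middlemarch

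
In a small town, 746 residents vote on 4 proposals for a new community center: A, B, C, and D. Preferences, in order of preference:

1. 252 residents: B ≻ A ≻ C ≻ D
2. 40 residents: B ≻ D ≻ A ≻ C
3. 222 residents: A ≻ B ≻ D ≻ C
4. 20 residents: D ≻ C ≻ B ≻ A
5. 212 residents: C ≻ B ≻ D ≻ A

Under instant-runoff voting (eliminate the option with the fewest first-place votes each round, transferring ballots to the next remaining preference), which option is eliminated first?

Round 1: A 222, B 292, C 212, D 20. Eliminate D.

D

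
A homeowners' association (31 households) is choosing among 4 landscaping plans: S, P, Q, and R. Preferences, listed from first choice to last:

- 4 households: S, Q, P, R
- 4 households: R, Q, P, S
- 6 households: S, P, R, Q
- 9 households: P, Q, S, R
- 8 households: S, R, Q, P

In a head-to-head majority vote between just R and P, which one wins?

P

Voters preferring R to P: 12; preferring P to R: 19.
P wins the head-to-head.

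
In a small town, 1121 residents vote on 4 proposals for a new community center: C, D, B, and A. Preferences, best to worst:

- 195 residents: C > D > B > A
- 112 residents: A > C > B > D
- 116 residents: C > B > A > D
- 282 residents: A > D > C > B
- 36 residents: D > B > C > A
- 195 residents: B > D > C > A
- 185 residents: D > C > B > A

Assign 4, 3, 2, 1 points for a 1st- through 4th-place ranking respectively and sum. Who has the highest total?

C

C: 195·4 + 112·3 + 116·4 + 282·2 + 36·2 + 195·2 + 185·3 = 3161
D: 195·3 + 112·1 + 116·1 + 282·3 + 36·4 + 195·3 + 185·4 = 3128
B: 195·2 + 112·2 + 116·3 + 282·1 + 36·3 + 195·4 + 185·2 = 2502
A: 195·1 + 112·4 + 116·2 + 282·4 + 36·1 + 195·1 + 185·1 = 2419
C has the highest Borda score (3161).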